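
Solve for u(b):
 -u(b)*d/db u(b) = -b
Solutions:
 u(b) = -sqrt(C1 + b^2)
 u(b) = sqrt(C1 + b^2)


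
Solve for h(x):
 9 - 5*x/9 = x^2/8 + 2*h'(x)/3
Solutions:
 h(x) = C1 - x^3/16 - 5*x^2/12 + 27*x/2


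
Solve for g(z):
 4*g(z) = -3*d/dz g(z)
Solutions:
 g(z) = C1*exp(-4*z/3)


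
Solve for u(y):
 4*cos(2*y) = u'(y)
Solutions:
 u(y) = C1 + 2*sin(2*y)


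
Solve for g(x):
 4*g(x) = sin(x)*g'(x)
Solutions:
 g(x) = C1*(cos(x)^2 - 2*cos(x) + 1)/(cos(x)^2 + 2*cos(x) + 1)


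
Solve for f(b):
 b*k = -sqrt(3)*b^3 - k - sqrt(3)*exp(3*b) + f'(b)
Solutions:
 f(b) = C1 + sqrt(3)*b^4/4 + b^2*k/2 + b*k + sqrt(3)*exp(3*b)/3


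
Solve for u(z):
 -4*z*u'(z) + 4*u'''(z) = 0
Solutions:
 u(z) = C1 + Integral(C2*airyai(z) + C3*airybi(z), z)


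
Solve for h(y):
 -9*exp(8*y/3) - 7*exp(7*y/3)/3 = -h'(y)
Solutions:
 h(y) = C1 + 27*exp(8*y/3)/8 + exp(7*y/3)


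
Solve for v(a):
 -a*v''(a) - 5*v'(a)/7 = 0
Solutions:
 v(a) = C1 + C2*a^(2/7)


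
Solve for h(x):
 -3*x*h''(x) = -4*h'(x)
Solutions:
 h(x) = C1 + C2*x^(7/3)


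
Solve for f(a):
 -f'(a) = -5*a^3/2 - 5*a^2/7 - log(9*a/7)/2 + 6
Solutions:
 f(a) = C1 + 5*a^4/8 + 5*a^3/21 + a*log(a)/2 - 13*a/2 - a*log(7)/2 + a*log(3)


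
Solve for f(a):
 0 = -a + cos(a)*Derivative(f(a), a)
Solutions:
 f(a) = C1 + Integral(a/cos(a), a)


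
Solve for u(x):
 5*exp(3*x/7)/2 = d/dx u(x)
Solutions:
 u(x) = C1 + 35*exp(3*x/7)/6


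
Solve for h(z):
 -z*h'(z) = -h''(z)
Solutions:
 h(z) = C1 + C2*erfi(sqrt(2)*z/2)


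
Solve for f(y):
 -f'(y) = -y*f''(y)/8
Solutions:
 f(y) = C1 + C2*y^9


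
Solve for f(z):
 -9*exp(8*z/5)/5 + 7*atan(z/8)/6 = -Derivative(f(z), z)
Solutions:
 f(z) = C1 - 7*z*atan(z/8)/6 + 9*exp(8*z/5)/8 + 14*log(z^2 + 64)/3


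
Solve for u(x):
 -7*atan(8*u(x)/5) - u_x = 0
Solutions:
 Integral(1/atan(8*_y/5), (_y, u(x))) = C1 - 7*x


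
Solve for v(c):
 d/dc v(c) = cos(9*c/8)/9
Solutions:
 v(c) = C1 + 8*sin(9*c/8)/81


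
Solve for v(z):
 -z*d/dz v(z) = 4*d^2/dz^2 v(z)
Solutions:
 v(z) = C1 + C2*erf(sqrt(2)*z/4)


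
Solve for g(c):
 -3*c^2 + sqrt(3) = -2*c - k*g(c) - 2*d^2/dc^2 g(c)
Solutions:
 g(c) = C1*exp(-sqrt(2)*c*sqrt(-k)/2) + C2*exp(sqrt(2)*c*sqrt(-k)/2) + 3*c^2/k - 2*c/k - sqrt(3)/k - 12/k^2


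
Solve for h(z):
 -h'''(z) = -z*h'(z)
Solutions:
 h(z) = C1 + Integral(C2*airyai(z) + C3*airybi(z), z)


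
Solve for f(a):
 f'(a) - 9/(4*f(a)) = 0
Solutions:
 f(a) = -sqrt(C1 + 18*a)/2
 f(a) = sqrt(C1 + 18*a)/2


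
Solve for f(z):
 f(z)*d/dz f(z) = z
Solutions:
 f(z) = -sqrt(C1 + z^2)
 f(z) = sqrt(C1 + z^2)


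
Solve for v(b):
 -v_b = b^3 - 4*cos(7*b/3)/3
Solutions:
 v(b) = C1 - b^4/4 + 4*sin(7*b/3)/7


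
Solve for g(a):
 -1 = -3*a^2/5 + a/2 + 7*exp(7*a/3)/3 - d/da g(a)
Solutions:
 g(a) = C1 - a^3/5 + a^2/4 + a + exp(7*a/3)


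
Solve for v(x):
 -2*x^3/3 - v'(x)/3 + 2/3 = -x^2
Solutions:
 v(x) = C1 - x^4/2 + x^3 + 2*x


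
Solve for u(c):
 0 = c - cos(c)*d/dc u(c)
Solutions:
 u(c) = C1 + Integral(c/cos(c), c)


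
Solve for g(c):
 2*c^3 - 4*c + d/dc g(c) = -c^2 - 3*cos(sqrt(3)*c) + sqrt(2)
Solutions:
 g(c) = C1 - c^4/2 - c^3/3 + 2*c^2 + sqrt(2)*c - sqrt(3)*sin(sqrt(3)*c)


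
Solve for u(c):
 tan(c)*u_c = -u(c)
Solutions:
 u(c) = C1/sin(c)


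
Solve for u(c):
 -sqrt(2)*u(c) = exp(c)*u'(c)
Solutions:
 u(c) = C1*exp(sqrt(2)*exp(-c))


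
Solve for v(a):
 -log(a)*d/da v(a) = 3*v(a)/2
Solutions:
 v(a) = C1*exp(-3*li(a)/2)


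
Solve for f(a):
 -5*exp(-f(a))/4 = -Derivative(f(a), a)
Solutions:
 f(a) = log(C1 + 5*a/4)


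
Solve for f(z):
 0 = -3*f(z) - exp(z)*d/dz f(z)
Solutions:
 f(z) = C1*exp(3*exp(-z))


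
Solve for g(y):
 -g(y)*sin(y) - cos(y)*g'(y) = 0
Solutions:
 g(y) = C1*cos(y)


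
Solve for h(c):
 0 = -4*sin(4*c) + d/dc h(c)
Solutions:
 h(c) = C1 - cos(4*c)


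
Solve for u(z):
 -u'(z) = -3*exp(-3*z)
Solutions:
 u(z) = C1 - exp(-3*z)


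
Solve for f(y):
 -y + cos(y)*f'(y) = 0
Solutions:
 f(y) = C1 + Integral(y/cos(y), y)


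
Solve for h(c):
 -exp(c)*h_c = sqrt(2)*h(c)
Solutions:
 h(c) = C1*exp(sqrt(2)*exp(-c))


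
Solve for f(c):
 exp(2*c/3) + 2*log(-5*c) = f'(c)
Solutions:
 f(c) = C1 + 2*c*log(-c) + 2*c*(-1 + log(5)) + 3*exp(2*c/3)/2


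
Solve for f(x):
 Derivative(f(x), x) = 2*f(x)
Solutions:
 f(x) = C1*exp(2*x)


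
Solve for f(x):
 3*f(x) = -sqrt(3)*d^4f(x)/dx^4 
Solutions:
 f(x) = (C1*sin(sqrt(2)*3^(1/8)*x/2) + C2*cos(sqrt(2)*3^(1/8)*x/2))*exp(-sqrt(2)*3^(1/8)*x/2) + (C3*sin(sqrt(2)*3^(1/8)*x/2) + C4*cos(sqrt(2)*3^(1/8)*x/2))*exp(sqrt(2)*3^(1/8)*x/2)


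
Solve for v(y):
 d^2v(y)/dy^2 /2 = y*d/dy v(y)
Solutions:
 v(y) = C1 + C2*erfi(y)


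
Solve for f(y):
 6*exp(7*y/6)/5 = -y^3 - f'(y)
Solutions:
 f(y) = C1 - y^4/4 - 36*exp(7*y/6)/35


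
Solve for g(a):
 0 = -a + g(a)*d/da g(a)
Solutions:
 g(a) = -sqrt(C1 + a^2)
 g(a) = sqrt(C1 + a^2)


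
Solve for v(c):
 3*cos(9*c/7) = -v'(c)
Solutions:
 v(c) = C1 - 7*sin(9*c/7)/3


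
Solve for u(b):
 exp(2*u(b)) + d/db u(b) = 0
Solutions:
 u(b) = log(-sqrt(-1/(C1 - b))) - log(2)/2
 u(b) = log(-1/(C1 - b))/2 - log(2)/2


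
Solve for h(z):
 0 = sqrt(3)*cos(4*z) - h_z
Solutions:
 h(z) = C1 + sqrt(3)*sin(4*z)/4


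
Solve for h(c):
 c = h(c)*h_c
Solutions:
 h(c) = -sqrt(C1 + c^2)
 h(c) = sqrt(C1 + c^2)


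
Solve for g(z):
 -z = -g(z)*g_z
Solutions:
 g(z) = -sqrt(C1 + z^2)
 g(z) = sqrt(C1 + z^2)


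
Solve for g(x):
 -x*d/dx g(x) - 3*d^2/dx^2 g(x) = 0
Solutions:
 g(x) = C1 + C2*erf(sqrt(6)*x/6)


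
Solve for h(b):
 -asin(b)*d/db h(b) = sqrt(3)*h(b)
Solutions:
 h(b) = C1*exp(-sqrt(3)*Integral(1/asin(b), b))


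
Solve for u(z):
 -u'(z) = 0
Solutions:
 u(z) = C1


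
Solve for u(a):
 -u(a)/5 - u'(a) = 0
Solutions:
 u(a) = C1*exp(-a/5)


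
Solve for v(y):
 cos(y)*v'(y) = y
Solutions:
 v(y) = C1 + Integral(y/cos(y), y)


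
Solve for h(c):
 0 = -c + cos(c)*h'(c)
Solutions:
 h(c) = C1 + Integral(c/cos(c), c)


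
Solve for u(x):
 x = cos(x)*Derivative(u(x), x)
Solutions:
 u(x) = C1 + Integral(x/cos(x), x)


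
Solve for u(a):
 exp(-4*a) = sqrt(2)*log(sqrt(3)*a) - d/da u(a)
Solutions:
 u(a) = C1 + sqrt(2)*a*log(a) + sqrt(2)*a*(-1 + log(3)/2) + exp(-4*a)/4


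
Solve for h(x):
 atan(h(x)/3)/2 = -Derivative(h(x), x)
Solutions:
 Integral(1/atan(_y/3), (_y, h(x))) = C1 - x/2


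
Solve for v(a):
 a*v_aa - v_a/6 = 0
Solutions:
 v(a) = C1 + C2*a^(7/6)


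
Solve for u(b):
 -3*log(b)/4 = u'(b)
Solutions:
 u(b) = C1 - 3*b*log(b)/4 + 3*b/4


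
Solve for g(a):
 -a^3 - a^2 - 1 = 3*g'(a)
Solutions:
 g(a) = C1 - a^4/12 - a^3/9 - a/3


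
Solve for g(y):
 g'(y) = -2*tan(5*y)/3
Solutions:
 g(y) = C1 + 2*log(cos(5*y))/15


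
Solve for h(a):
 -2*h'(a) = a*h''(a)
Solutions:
 h(a) = C1 + C2/a


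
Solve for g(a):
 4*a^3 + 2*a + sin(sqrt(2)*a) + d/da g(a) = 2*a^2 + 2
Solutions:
 g(a) = C1 - a^4 + 2*a^3/3 - a^2 + 2*a + sqrt(2)*cos(sqrt(2)*a)/2


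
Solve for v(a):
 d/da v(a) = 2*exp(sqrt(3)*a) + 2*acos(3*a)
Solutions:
 v(a) = C1 + 2*a*acos(3*a) - 2*sqrt(1 - 9*a^2)/3 + 2*sqrt(3)*exp(sqrt(3)*a)/3


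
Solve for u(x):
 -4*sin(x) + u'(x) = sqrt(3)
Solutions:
 u(x) = C1 + sqrt(3)*x - 4*cos(x)


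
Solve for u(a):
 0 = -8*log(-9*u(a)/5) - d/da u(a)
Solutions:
 Integral(1/(log(-_y) - log(5) + 2*log(3)), (_y, u(a)))/8 = C1 - a


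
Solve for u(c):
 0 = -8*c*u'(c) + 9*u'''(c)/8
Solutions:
 u(c) = C1 + Integral(C2*airyai(4*3^(1/3)*c/3) + C3*airybi(4*3^(1/3)*c/3), c)


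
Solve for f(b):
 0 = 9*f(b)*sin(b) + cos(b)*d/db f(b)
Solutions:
 f(b) = C1*cos(b)^9


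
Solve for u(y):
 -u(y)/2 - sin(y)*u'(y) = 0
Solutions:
 u(y) = C1*(cos(y) + 1)^(1/4)/(cos(y) - 1)^(1/4)


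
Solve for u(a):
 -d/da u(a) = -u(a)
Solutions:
 u(a) = C1*exp(a)


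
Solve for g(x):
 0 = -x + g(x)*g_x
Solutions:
 g(x) = -sqrt(C1 + x^2)
 g(x) = sqrt(C1 + x^2)


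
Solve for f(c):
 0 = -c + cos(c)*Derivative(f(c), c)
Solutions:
 f(c) = C1 + Integral(c/cos(c), c)


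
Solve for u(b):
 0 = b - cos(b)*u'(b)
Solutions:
 u(b) = C1 + Integral(b/cos(b), b)


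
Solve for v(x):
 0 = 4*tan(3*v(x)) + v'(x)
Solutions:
 v(x) = -asin(C1*exp(-12*x))/3 + pi/3
 v(x) = asin(C1*exp(-12*x))/3


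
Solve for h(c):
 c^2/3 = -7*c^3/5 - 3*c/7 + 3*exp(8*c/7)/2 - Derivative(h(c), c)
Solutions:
 h(c) = C1 - 7*c^4/20 - c^3/9 - 3*c^2/14 + 21*exp(8*c/7)/16


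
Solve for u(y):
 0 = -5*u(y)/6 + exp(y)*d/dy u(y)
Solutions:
 u(y) = C1*exp(-5*exp(-y)/6)


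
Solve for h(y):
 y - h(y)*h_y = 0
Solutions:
 h(y) = -sqrt(C1 + y^2)
 h(y) = sqrt(C1 + y^2)


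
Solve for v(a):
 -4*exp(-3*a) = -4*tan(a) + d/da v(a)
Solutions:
 v(a) = C1 + 2*log(tan(a)^2 + 1) + 4*exp(-3*a)/3


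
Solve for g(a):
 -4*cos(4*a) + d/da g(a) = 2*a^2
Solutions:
 g(a) = C1 + 2*a^3/3 + sin(4*a)


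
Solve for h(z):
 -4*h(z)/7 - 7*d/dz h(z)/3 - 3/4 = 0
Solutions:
 h(z) = C1*exp(-12*z/49) - 21/16


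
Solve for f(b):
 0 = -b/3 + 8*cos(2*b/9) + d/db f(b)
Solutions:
 f(b) = C1 + b^2/6 - 36*sin(2*b/9)


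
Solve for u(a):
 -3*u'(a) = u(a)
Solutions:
 u(a) = C1*exp(-a/3)


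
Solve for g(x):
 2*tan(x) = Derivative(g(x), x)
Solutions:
 g(x) = C1 - 2*log(cos(x))


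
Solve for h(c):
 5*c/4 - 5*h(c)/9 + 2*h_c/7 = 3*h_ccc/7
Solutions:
 h(c) = C1*exp(2^(1/3)*c*(4/(sqrt(1193) + 35)^(1/3) + 2^(1/3)*(sqrt(1193) + 35)^(1/3))/12)*sin(2^(1/3)*sqrt(3)*c*(-2^(1/3)*(sqrt(1193) + 35)^(1/3) + 4/(sqrt(1193) + 35)^(1/3))/12) + C2*exp(2^(1/3)*c*(4/(sqrt(1193) + 35)^(1/3) + 2^(1/3)*(sqrt(1193) + 35)^(1/3))/12)*cos(2^(1/3)*sqrt(3)*c*(-2^(1/3)*(sqrt(1193) + 35)^(1/3) + 4/(sqrt(1193) + 35)^(1/3))/12) + C3*exp(-2^(1/3)*c*(4/(sqrt(1193) + 35)^(1/3) + 2^(1/3)*(sqrt(1193) + 35)^(1/3))/6) + 9*c/4 + 81/70


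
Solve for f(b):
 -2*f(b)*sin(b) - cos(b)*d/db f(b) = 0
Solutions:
 f(b) = C1*cos(b)^2


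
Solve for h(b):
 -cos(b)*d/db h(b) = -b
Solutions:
 h(b) = C1 + Integral(b/cos(b), b)


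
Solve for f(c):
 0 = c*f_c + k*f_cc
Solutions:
 f(c) = C1 + C2*sqrt(k)*erf(sqrt(2)*c*sqrt(1/k)/2)


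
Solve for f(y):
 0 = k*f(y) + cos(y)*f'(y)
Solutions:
 f(y) = C1*exp(k*(log(sin(y) - 1) - log(sin(y) + 1))/2)


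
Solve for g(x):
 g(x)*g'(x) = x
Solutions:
 g(x) = -sqrt(C1 + x^2)
 g(x) = sqrt(C1 + x^2)


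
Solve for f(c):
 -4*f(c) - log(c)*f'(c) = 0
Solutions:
 f(c) = C1*exp(-4*li(c))


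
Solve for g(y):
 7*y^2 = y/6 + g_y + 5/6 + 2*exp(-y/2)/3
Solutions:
 g(y) = C1 + 7*y^3/3 - y^2/12 - 5*y/6 + 4*exp(-y/2)/3


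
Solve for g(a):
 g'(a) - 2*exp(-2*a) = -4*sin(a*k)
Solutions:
 g(a) = C1 - exp(-2*a) + 4*cos(a*k)/k


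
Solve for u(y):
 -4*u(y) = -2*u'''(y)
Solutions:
 u(y) = C3*exp(2^(1/3)*y) + (C1*sin(2^(1/3)*sqrt(3)*y/2) + C2*cos(2^(1/3)*sqrt(3)*y/2))*exp(-2^(1/3)*y/2)


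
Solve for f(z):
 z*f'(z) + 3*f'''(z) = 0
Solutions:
 f(z) = C1 + Integral(C2*airyai(-3^(2/3)*z/3) + C3*airybi(-3^(2/3)*z/3), z)


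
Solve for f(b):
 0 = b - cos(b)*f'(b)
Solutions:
 f(b) = C1 + Integral(b/cos(b), b)


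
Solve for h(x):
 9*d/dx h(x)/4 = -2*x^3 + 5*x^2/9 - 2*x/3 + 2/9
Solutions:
 h(x) = C1 - 2*x^4/9 + 20*x^3/243 - 4*x^2/27 + 8*x/81


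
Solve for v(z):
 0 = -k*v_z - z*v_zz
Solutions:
 v(z) = C1 + z^(1 - re(k))*(C2*sin(log(z)*Abs(im(k))) + C3*cos(log(z)*im(k)))


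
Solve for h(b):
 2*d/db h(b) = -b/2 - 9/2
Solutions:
 h(b) = C1 - b^2/8 - 9*b/4


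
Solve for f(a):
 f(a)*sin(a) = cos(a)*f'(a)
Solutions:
 f(a) = C1/cos(a)


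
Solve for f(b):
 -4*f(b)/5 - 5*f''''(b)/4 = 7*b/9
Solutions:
 f(b) = -35*b/36 + (C1*sin(sqrt(10)*b/5) + C2*cos(sqrt(10)*b/5))*exp(-sqrt(10)*b/5) + (C3*sin(sqrt(10)*b/5) + C4*cos(sqrt(10)*b/5))*exp(sqrt(10)*b/5)


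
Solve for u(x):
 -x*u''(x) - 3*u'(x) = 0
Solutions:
 u(x) = C1 + C2/x^2


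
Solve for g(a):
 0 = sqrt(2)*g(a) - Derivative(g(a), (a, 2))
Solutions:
 g(a) = C1*exp(-2^(1/4)*a) + C2*exp(2^(1/4)*a)


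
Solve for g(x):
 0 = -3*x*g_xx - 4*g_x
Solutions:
 g(x) = C1 + C2/x^(1/3)


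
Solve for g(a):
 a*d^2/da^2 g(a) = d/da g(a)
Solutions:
 g(a) = C1 + C2*a^2


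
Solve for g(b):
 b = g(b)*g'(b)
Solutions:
 g(b) = -sqrt(C1 + b^2)
 g(b) = sqrt(C1 + b^2)


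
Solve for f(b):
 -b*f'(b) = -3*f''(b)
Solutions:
 f(b) = C1 + C2*erfi(sqrt(6)*b/6)


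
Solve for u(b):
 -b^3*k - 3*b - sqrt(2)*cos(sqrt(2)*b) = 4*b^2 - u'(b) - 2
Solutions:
 u(b) = C1 + b^4*k/4 + 4*b^3/3 + 3*b^2/2 - 2*b + sin(sqrt(2)*b)


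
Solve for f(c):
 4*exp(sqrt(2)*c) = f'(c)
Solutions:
 f(c) = C1 + 2*sqrt(2)*exp(sqrt(2)*c)


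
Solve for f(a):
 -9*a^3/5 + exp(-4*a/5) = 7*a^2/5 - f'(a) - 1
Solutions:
 f(a) = C1 + 9*a^4/20 + 7*a^3/15 - a + 5*exp(-4*a/5)/4


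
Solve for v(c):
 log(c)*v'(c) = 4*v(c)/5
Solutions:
 v(c) = C1*exp(4*li(c)/5)


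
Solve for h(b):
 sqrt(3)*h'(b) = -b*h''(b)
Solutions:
 h(b) = C1 + C2*b^(1 - sqrt(3))


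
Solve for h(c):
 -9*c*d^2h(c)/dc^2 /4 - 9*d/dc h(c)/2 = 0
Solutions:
 h(c) = C1 + C2/c


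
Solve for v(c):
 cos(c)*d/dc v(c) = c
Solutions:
 v(c) = C1 + Integral(c/cos(c), c)


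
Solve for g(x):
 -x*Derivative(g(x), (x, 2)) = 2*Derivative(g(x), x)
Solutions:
 g(x) = C1 + C2/x


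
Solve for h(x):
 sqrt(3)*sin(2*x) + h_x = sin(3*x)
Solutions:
 h(x) = C1 + sqrt(3)*cos(2*x)/2 - cos(3*x)/3


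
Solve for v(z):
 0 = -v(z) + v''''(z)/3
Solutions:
 v(z) = C1*exp(-3^(1/4)*z) + C2*exp(3^(1/4)*z) + C3*sin(3^(1/4)*z) + C4*cos(3^(1/4)*z)


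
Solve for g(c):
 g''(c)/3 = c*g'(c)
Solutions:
 g(c) = C1 + C2*erfi(sqrt(6)*c/2)


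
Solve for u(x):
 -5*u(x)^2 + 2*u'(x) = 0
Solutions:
 u(x) = -2/(C1 + 5*x)


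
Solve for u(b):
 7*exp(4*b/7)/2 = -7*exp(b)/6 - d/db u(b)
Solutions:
 u(b) = C1 - 49*exp(4*b/7)/8 - 7*exp(b)/6


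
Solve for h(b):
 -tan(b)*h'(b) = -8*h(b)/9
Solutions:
 h(b) = C1*sin(b)^(8/9)


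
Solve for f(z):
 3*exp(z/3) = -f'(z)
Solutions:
 f(z) = C1 - 9*exp(z/3)


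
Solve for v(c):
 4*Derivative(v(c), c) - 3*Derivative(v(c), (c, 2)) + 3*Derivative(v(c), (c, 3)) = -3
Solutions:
 v(c) = C1 - 3*c/4 + (C2*sin(sqrt(39)*c/6) + C3*cos(sqrt(39)*c/6))*exp(c/2)


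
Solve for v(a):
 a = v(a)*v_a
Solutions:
 v(a) = -sqrt(C1 + a^2)
 v(a) = sqrt(C1 + a^2)


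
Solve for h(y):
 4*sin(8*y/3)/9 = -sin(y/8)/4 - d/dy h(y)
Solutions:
 h(y) = C1 + 2*cos(y/8) + cos(8*y/3)/6


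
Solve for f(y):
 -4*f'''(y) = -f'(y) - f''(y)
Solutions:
 f(y) = C1 + C2*exp(y*(1 - sqrt(17))/8) + C3*exp(y*(1 + sqrt(17))/8)


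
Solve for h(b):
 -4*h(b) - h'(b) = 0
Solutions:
 h(b) = C1*exp(-4*b)


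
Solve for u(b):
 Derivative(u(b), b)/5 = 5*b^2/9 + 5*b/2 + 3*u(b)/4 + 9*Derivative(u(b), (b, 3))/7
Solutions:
 u(b) = C1*exp(105^(1/3)*b*(4*105^(1/3)/(sqrt(4093905) + 2025)^(1/3) + (sqrt(4093905) + 2025)^(1/3))/180)*sin(3^(1/6)*35^(1/3)*b*(-3^(2/3)*(sqrt(4093905) + 2025)^(1/3) + 12*35^(1/3)/(sqrt(4093905) + 2025)^(1/3))/180) + C2*exp(105^(1/3)*b*(4*105^(1/3)/(sqrt(4093905) + 2025)^(1/3) + (sqrt(4093905) + 2025)^(1/3))/180)*cos(3^(1/6)*35^(1/3)*b*(-3^(2/3)*(sqrt(4093905) + 2025)^(1/3) + 12*35^(1/3)/(sqrt(4093905) + 2025)^(1/3))/180) + C3*exp(-105^(1/3)*b*(4*105^(1/3)/(sqrt(4093905) + 2025)^(1/3) + (sqrt(4093905) + 2025)^(1/3))/90) - 20*b^2/27 - 302*b/81 - 1208/1215


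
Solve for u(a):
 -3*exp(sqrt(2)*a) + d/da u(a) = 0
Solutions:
 u(a) = C1 + 3*sqrt(2)*exp(sqrt(2)*a)/2


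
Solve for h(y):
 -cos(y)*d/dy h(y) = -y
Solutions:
 h(y) = C1 + Integral(y/cos(y), y)


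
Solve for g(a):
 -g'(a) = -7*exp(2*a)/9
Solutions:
 g(a) = C1 + 7*exp(2*a)/18


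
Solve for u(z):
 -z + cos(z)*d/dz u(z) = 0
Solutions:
 u(z) = C1 + Integral(z/cos(z), z)


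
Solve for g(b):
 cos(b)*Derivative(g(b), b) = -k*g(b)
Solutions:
 g(b) = C1*exp(k*(log(sin(b) - 1) - log(sin(b) + 1))/2)


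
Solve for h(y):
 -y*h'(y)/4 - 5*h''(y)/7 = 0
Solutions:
 h(y) = C1 + C2*erf(sqrt(70)*y/20)


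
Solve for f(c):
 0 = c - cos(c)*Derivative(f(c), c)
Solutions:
 f(c) = C1 + Integral(c/cos(c), c)


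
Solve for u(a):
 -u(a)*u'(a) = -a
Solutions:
 u(a) = -sqrt(C1 + a^2)
 u(a) = sqrt(C1 + a^2)


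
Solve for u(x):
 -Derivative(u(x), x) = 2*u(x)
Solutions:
 u(x) = C1*exp(-2*x)


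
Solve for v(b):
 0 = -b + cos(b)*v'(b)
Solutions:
 v(b) = C1 + Integral(b/cos(b), b)


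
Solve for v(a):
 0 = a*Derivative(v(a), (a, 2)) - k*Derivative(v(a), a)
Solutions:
 v(a) = C1 + a^(re(k) + 1)*(C2*sin(log(a)*Abs(im(k))) + C3*cos(log(a)*im(k)))


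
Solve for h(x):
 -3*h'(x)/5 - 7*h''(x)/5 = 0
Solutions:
 h(x) = C1 + C2*exp(-3*x/7)


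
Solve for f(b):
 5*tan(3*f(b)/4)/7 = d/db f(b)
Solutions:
 f(b) = -4*asin(C1*exp(15*b/28))/3 + 4*pi/3
 f(b) = 4*asin(C1*exp(15*b/28))/3


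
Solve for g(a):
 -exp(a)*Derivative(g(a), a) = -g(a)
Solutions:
 g(a) = C1*exp(-exp(-a))


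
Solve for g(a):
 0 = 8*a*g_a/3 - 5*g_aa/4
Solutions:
 g(a) = C1 + C2*erfi(4*sqrt(15)*a/15)


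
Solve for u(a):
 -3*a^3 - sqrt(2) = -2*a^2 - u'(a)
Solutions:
 u(a) = C1 + 3*a^4/4 - 2*a^3/3 + sqrt(2)*a


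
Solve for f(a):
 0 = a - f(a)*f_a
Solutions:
 f(a) = -sqrt(C1 + a^2)
 f(a) = sqrt(C1 + a^2)


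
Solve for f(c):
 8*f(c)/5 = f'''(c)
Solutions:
 f(c) = C3*exp(2*5^(2/3)*c/5) + (C1*sin(sqrt(3)*5^(2/3)*c/5) + C2*cos(sqrt(3)*5^(2/3)*c/5))*exp(-5^(2/3)*c/5)


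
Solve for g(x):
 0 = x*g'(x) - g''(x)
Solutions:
 g(x) = C1 + C2*erfi(sqrt(2)*x/2)


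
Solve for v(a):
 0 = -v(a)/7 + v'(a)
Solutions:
 v(a) = C1*exp(a/7)


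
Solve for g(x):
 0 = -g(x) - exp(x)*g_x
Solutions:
 g(x) = C1*exp(exp(-x))


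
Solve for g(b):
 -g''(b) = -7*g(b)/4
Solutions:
 g(b) = C1*exp(-sqrt(7)*b/2) + C2*exp(sqrt(7)*b/2)


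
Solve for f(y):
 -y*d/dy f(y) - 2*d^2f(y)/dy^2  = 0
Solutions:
 f(y) = C1 + C2*erf(y/2)


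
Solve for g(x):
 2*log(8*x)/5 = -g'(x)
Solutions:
 g(x) = C1 - 2*x*log(x)/5 - 6*x*log(2)/5 + 2*x/5


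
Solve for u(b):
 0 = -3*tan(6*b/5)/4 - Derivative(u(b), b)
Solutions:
 u(b) = C1 + 5*log(cos(6*b/5))/8


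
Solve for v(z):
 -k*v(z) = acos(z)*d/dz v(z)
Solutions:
 v(z) = C1*exp(-k*Integral(1/acos(z), z))


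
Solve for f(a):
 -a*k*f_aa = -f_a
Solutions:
 f(a) = C1 + a^(((re(k) + 1)*re(k) + im(k)^2)/(re(k)^2 + im(k)^2))*(C2*sin(log(a)*Abs(im(k))/(re(k)^2 + im(k)^2)) + C3*cos(log(a)*im(k)/(re(k)^2 + im(k)^2)))


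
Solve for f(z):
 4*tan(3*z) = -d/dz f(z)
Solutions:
 f(z) = C1 + 4*log(cos(3*z))/3


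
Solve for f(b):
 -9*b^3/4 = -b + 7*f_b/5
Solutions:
 f(b) = C1 - 45*b^4/112 + 5*b^2/14


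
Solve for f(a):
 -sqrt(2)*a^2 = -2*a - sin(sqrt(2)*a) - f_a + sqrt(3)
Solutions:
 f(a) = C1 + sqrt(2)*a^3/3 - a^2 + sqrt(3)*a + sqrt(2)*cos(sqrt(2)*a)/2


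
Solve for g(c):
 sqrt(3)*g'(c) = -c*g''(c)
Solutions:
 g(c) = C1 + C2*c^(1 - sqrt(3))


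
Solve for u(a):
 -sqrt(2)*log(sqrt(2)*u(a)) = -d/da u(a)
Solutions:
 -sqrt(2)*Integral(1/(2*log(_y) + log(2)), (_y, u(a))) = C1 - a


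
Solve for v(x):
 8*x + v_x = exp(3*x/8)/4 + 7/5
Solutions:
 v(x) = C1 - 4*x^2 + 7*x/5 + 2*exp(3*x/8)/3


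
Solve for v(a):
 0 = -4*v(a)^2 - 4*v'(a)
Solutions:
 v(a) = 1/(C1 + a)


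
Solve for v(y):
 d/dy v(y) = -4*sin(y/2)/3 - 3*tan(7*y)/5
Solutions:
 v(y) = C1 + 3*log(cos(7*y))/35 + 8*cos(y/2)/3


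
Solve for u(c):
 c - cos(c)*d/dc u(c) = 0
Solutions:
 u(c) = C1 + Integral(c/cos(c), c)


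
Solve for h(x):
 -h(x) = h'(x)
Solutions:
 h(x) = C1*exp(-x)


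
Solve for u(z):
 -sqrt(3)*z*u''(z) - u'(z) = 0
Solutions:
 u(z) = C1 + C2*z^(1 - sqrt(3)/3)


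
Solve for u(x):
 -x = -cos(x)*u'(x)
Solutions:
 u(x) = C1 + Integral(x/cos(x), x)


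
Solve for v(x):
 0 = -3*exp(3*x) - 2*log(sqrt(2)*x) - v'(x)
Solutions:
 v(x) = C1 - 2*x*log(x) + x*(2 - log(2)) - exp(3*x)


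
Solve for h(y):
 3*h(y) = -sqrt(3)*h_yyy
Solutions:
 h(y) = C3*exp(-3^(1/6)*y) + (C1*sin(3^(2/3)*y/2) + C2*cos(3^(2/3)*y/2))*exp(3^(1/6)*y/2)


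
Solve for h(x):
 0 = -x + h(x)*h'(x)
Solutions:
 h(x) = -sqrt(C1 + x^2)
 h(x) = sqrt(C1 + x^2)


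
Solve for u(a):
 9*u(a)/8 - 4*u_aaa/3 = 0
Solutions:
 u(a) = C3*exp(3*2^(1/3)*a/4) + (C1*sin(3*2^(1/3)*sqrt(3)*a/8) + C2*cos(3*2^(1/3)*sqrt(3)*a/8))*exp(-3*2^(1/3)*a/8)


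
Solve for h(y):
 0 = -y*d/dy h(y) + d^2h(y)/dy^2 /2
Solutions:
 h(y) = C1 + C2*erfi(y)


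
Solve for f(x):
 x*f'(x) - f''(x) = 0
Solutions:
 f(x) = C1 + C2*erfi(sqrt(2)*x/2)


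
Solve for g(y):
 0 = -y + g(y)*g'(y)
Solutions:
 g(y) = -sqrt(C1 + y^2)
 g(y) = sqrt(C1 + y^2)


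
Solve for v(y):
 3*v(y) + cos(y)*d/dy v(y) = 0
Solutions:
 v(y) = C1*(sin(y) - 1)^(3/2)/(sin(y) + 1)^(3/2)


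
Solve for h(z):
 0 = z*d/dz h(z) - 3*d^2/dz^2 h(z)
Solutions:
 h(z) = C1 + C2*erfi(sqrt(6)*z/6)


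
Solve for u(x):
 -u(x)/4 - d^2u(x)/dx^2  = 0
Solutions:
 u(x) = C1*sin(x/2) + C2*cos(x/2)


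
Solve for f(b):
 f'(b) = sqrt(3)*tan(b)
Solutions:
 f(b) = C1 - sqrt(3)*log(cos(b))


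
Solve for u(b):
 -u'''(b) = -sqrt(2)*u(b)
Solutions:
 u(b) = C3*exp(2^(1/6)*b) + (C1*sin(2^(1/6)*sqrt(3)*b/2) + C2*cos(2^(1/6)*sqrt(3)*b/2))*exp(-2^(1/6)*b/2)


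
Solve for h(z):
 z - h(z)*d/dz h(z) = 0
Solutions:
 h(z) = -sqrt(C1 + z^2)
 h(z) = sqrt(C1 + z^2)


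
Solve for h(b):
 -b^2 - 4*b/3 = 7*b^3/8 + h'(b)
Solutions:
 h(b) = C1 - 7*b^4/32 - b^3/3 - 2*b^2/3


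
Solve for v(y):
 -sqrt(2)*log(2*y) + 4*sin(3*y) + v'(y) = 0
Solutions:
 v(y) = C1 + sqrt(2)*y*(log(y) - 1) + sqrt(2)*y*log(2) + 4*cos(3*y)/3


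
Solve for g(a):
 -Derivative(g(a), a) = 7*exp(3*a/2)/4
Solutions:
 g(a) = C1 - 7*exp(3*a/2)/6


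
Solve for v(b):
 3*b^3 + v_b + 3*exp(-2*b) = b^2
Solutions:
 v(b) = C1 - 3*b^4/4 + b^3/3 + 3*exp(-2*b)/2


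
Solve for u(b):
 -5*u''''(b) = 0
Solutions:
 u(b) = C1 + C2*b + C3*b^2 + C4*b^3


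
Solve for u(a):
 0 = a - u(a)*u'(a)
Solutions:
 u(a) = -sqrt(C1 + a^2)
 u(a) = sqrt(C1 + a^2)


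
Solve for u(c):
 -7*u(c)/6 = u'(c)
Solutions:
 u(c) = C1*exp(-7*c/6)


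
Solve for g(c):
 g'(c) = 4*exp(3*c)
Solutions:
 g(c) = C1 + 4*exp(3*c)/3


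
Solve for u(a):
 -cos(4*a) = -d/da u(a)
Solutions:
 u(a) = C1 + sin(4*a)/4


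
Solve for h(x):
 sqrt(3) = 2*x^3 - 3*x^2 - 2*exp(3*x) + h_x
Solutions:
 h(x) = C1 - x^4/2 + x^3 + sqrt(3)*x + 2*exp(3*x)/3


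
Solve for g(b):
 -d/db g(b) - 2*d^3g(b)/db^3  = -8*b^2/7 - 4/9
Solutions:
 g(b) = C1 + C2*sin(sqrt(2)*b/2) + C3*cos(sqrt(2)*b/2) + 8*b^3/21 - 260*b/63


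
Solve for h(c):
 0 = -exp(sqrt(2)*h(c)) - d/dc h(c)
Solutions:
 h(c) = sqrt(2)*(2*log(1/(C1 + c)) - log(2))/4


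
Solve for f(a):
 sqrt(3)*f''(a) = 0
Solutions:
 f(a) = C1 + C2*a


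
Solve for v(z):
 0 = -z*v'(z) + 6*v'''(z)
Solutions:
 v(z) = C1 + Integral(C2*airyai(6^(2/3)*z/6) + C3*airybi(6^(2/3)*z/6), z)


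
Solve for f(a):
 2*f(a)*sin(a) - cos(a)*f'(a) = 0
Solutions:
 f(a) = C1/cos(a)^2


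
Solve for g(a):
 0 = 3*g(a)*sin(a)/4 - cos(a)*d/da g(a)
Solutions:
 g(a) = C1/cos(a)^(3/4)


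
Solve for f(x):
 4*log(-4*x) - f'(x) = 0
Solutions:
 f(x) = C1 + 4*x*log(-x) + 4*x*(-1 + 2*log(2))


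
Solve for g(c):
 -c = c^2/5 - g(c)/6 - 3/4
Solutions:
 g(c) = 6*c^2/5 + 6*c - 9/2


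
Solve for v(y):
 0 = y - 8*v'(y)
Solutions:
 v(y) = C1 + y^2/16


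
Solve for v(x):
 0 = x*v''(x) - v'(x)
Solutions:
 v(x) = C1 + C2*x^2


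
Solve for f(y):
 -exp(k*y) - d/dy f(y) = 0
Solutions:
 f(y) = C1 - exp(k*y)/k


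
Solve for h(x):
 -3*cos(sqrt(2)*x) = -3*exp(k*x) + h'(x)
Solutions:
 h(x) = C1 - 3*sqrt(2)*sin(sqrt(2)*x)/2 + 3*exp(k*x)/k


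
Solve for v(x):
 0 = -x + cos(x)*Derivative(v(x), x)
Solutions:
 v(x) = C1 + Integral(x/cos(x), x)


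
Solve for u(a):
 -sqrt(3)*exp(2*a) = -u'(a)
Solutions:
 u(a) = C1 + sqrt(3)*exp(2*a)/2


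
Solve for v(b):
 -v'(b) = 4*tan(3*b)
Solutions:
 v(b) = C1 + 4*log(cos(3*b))/3


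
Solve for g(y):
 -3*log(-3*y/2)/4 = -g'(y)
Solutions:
 g(y) = C1 + 3*y*log(-y)/4 + 3*y*(-1 - log(2) + log(3))/4


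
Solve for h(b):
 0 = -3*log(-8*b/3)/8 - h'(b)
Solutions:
 h(b) = C1 - 3*b*log(-b)/8 + 3*b*(-3*log(2) + 1 + log(3))/8


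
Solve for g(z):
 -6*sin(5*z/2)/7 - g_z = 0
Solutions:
 g(z) = C1 + 12*cos(5*z/2)/35


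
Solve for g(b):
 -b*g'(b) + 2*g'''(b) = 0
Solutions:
 g(b) = C1 + Integral(C2*airyai(2^(2/3)*b/2) + C3*airybi(2^(2/3)*b/2), b)


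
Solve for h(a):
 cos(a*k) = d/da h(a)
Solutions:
 h(a) = C1 + sin(a*k)/k


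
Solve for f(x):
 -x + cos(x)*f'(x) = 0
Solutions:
 f(x) = C1 + Integral(x/cos(x), x)


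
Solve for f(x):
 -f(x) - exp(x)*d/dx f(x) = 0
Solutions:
 f(x) = C1*exp(exp(-x))


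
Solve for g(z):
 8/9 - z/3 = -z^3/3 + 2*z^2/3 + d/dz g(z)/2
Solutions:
 g(z) = C1 + z^4/6 - 4*z^3/9 - z^2/3 + 16*z/9


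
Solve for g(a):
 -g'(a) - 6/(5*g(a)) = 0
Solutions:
 g(a) = -sqrt(C1 - 60*a)/5
 g(a) = sqrt(C1 - 60*a)/5


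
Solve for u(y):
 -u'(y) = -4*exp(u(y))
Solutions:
 u(y) = log(-1/(C1 + 4*y))


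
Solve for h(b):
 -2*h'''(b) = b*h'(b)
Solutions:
 h(b) = C1 + Integral(C2*airyai(-2^(2/3)*b/2) + C3*airybi(-2^(2/3)*b/2), b)


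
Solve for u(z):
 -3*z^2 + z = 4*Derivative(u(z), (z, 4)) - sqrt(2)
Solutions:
 u(z) = C1 + C2*z + C3*z^2 + C4*z^3 - z^6/480 + z^5/480 + sqrt(2)*z^4/96


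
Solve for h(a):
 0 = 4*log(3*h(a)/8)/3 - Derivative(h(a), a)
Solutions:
 3*Integral(1/(-log(_y) - log(3) + 3*log(2)), (_y, h(a)))/4 = C1 - a


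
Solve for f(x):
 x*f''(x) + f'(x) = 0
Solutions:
 f(x) = C1 + C2*log(x)


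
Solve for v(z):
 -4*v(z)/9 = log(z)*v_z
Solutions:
 v(z) = C1*exp(-4*li(z)/9)


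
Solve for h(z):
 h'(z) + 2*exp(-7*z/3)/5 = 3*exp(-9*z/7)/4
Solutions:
 h(z) = C1 + 6*exp(-7*z/3)/35 - 7*exp(-9*z/7)/12


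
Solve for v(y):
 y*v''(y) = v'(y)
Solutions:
 v(y) = C1 + C2*y^2


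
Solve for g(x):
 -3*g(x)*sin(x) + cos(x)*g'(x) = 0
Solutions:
 g(x) = C1/cos(x)^3


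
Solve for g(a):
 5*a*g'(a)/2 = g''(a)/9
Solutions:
 g(a) = C1 + C2*erfi(3*sqrt(5)*a/2)


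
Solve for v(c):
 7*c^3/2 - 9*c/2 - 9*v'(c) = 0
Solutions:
 v(c) = C1 + 7*c^4/72 - c^2/4


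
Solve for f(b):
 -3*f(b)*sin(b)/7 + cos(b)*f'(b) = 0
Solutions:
 f(b) = C1/cos(b)^(3/7)


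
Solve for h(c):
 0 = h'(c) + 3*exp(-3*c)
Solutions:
 h(c) = C1 + exp(-3*c)


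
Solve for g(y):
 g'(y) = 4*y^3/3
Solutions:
 g(y) = C1 + y^4/3


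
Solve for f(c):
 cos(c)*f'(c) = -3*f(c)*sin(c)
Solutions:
 f(c) = C1*cos(c)^3


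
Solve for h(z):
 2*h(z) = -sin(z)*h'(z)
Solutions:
 h(z) = C1*(cos(z) + 1)/(cos(z) - 1)


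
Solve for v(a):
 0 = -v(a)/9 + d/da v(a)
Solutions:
 v(a) = C1*exp(a/9)


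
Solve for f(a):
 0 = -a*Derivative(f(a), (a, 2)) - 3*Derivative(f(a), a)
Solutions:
 f(a) = C1 + C2/a^2


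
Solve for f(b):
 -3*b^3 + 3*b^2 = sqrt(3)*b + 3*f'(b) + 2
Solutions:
 f(b) = C1 - b^4/4 + b^3/3 - sqrt(3)*b^2/6 - 2*b/3


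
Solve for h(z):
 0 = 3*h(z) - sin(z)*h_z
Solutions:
 h(z) = C1*(cos(z) - 1)^(3/2)/(cos(z) + 1)^(3/2)


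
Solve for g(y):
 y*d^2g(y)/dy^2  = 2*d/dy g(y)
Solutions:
 g(y) = C1 + C2*y^3


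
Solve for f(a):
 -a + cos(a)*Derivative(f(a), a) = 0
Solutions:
 f(a) = C1 + Integral(a/cos(a), a)


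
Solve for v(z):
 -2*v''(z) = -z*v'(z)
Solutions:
 v(z) = C1 + C2*erfi(z/2)


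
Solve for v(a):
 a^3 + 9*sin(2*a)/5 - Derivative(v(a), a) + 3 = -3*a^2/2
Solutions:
 v(a) = C1 + a^4/4 + a^3/2 + 3*a - 9*cos(2*a)/10


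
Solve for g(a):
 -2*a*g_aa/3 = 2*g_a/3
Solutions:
 g(a) = C1 + C2*log(a)


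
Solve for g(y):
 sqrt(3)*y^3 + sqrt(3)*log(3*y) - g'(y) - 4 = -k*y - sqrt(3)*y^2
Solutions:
 g(y) = C1 + k*y^2/2 + sqrt(3)*y^4/4 + sqrt(3)*y^3/3 + sqrt(3)*y*log(y) - 4*y - sqrt(3)*y + sqrt(3)*y*log(3)


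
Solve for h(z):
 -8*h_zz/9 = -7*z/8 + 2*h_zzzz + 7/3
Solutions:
 h(z) = C1 + C2*z + C3*sin(2*z/3) + C4*cos(2*z/3) + 21*z^3/128 - 21*z^2/16


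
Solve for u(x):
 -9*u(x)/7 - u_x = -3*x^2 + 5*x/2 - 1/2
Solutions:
 u(x) = C1*exp(-9*x/7) + 7*x^2/3 - 301*x/54 + 1148/243


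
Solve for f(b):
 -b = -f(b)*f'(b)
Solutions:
 f(b) = -sqrt(C1 + b^2)
 f(b) = sqrt(C1 + b^2)


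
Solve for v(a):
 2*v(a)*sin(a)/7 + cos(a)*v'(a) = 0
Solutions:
 v(a) = C1*cos(a)^(2/7)


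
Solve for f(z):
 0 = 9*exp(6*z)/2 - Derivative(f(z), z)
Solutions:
 f(z) = C1 + 3*exp(6*z)/4


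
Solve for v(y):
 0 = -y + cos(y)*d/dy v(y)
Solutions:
 v(y) = C1 + Integral(y/cos(y), y)


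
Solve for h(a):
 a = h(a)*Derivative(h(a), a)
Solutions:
 h(a) = -sqrt(C1 + a^2)
 h(a) = sqrt(C1 + a^2)


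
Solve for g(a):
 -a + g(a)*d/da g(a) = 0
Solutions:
 g(a) = -sqrt(C1 + a^2)
 g(a) = sqrt(C1 + a^2)


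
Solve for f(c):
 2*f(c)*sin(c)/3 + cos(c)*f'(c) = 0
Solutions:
 f(c) = C1*cos(c)^(2/3)


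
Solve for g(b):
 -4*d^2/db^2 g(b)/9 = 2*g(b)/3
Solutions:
 g(b) = C1*sin(sqrt(6)*b/2) + C2*cos(sqrt(6)*b/2)


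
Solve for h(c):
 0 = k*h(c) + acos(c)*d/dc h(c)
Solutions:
 h(c) = C1*exp(-k*Integral(1/acos(c), c))


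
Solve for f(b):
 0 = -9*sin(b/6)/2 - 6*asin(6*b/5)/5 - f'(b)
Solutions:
 f(b) = C1 - 6*b*asin(6*b/5)/5 - sqrt(25 - 36*b^2)/5 + 27*cos(b/6)


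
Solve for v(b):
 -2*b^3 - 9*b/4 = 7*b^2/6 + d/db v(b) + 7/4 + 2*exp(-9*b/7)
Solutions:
 v(b) = C1 - b^4/2 - 7*b^3/18 - 9*b^2/8 - 7*b/4 + 14*exp(-9*b/7)/9


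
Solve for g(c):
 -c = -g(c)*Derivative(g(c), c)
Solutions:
 g(c) = -sqrt(C1 + c^2)
 g(c) = sqrt(C1 + c^2)


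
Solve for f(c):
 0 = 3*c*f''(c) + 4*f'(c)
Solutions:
 f(c) = C1 + C2/c^(1/3)


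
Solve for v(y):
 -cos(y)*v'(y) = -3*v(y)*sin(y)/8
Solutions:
 v(y) = C1/cos(y)^(3/8)


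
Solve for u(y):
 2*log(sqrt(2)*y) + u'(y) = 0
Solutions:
 u(y) = C1 - 2*y*log(y) - y*log(2) + 2*y


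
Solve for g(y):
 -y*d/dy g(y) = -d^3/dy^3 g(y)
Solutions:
 g(y) = C1 + Integral(C2*airyai(y) + C3*airybi(y), y)


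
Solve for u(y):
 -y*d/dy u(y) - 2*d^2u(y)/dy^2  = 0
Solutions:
 u(y) = C1 + C2*erf(y/2)


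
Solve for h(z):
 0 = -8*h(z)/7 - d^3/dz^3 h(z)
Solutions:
 h(z) = C3*exp(-2*7^(2/3)*z/7) + (C1*sin(sqrt(3)*7^(2/3)*z/7) + C2*cos(sqrt(3)*7^(2/3)*z/7))*exp(7^(2/3)*z/7)


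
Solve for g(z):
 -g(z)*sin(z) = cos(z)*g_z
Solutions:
 g(z) = C1*cos(z)


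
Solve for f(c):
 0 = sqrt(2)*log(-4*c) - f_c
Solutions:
 f(c) = C1 + sqrt(2)*c*log(-c) + sqrt(2)*c*(-1 + 2*log(2))


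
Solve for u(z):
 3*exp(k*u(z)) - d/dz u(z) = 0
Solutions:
 u(z) = Piecewise((log(-1/(C1*k + 3*k*z))/k, Ne(k, 0)), (nan, True))
 u(z) = Piecewise((C1 + 3*z, Eq(k, 0)), (nan, True))


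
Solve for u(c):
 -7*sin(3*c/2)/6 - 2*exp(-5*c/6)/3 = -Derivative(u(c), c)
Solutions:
 u(c) = C1 - 7*cos(3*c/2)/9 - 4*exp(-5*c/6)/5


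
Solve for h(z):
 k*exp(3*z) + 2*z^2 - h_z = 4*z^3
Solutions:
 h(z) = C1 + k*exp(3*z)/3 - z^4 + 2*z^3/3


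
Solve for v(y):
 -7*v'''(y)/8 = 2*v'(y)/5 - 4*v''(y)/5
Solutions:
 v(y) = C1 + (C2*sin(4*sqrt(19)*y/35) + C3*cos(4*sqrt(19)*y/35))*exp(16*y/35)


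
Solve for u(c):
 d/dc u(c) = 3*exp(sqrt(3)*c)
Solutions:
 u(c) = C1 + sqrt(3)*exp(sqrt(3)*c)


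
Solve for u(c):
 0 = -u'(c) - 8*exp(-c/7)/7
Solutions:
 u(c) = C1 + 8*exp(-c/7)


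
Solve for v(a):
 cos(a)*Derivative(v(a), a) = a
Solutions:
 v(a) = C1 + Integral(a/cos(a), a)


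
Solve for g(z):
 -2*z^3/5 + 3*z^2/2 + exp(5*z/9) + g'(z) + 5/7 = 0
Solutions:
 g(z) = C1 + z^4/10 - z^3/2 - 5*z/7 - 9*exp(5*z/9)/5


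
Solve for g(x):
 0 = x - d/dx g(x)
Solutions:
 g(x) = C1 + x^2/2


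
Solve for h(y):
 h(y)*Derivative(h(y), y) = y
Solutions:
 h(y) = -sqrt(C1 + y^2)
 h(y) = sqrt(C1 + y^2)


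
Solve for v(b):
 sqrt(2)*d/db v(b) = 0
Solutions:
 v(b) = C1


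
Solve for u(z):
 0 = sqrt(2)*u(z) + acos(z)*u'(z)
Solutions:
 u(z) = C1*exp(-sqrt(2)*Integral(1/acos(z), z))


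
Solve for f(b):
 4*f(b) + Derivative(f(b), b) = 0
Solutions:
 f(b) = C1*exp(-4*b)


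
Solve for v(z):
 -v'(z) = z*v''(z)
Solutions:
 v(z) = C1 + C2*log(z)


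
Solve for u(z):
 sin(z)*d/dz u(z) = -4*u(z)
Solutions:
 u(z) = C1*(cos(z)^2 + 2*cos(z) + 1)/(cos(z)^2 - 2*cos(z) + 1)


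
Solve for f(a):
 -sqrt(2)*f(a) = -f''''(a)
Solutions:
 f(a) = C1*exp(-2^(1/8)*a) + C2*exp(2^(1/8)*a) + C3*sin(2^(1/8)*a) + C4*cos(2^(1/8)*a)


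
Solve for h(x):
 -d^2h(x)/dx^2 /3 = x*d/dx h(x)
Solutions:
 h(x) = C1 + C2*erf(sqrt(6)*x/2)


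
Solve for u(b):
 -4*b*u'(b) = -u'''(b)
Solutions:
 u(b) = C1 + Integral(C2*airyai(2^(2/3)*b) + C3*airybi(2^(2/3)*b), b)


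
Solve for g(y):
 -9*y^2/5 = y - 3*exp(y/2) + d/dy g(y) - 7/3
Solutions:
 g(y) = C1 - 3*y^3/5 - y^2/2 + 7*y/3 + 6*exp(y/2)


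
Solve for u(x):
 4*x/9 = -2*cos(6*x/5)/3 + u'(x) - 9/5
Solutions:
 u(x) = C1 + 2*x^2/9 + 9*x/5 + 5*sin(6*x/5)/9


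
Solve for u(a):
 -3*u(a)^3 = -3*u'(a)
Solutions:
 u(a) = -sqrt(2)*sqrt(-1/(C1 + a))/2
 u(a) = sqrt(2)*sqrt(-1/(C1 + a))/2


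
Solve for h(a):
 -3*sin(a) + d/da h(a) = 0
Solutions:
 h(a) = C1 - 3*cos(a)


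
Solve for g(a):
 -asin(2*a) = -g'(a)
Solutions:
 g(a) = C1 + a*asin(2*a) + sqrt(1 - 4*a^2)/2


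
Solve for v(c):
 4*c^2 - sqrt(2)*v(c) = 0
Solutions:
 v(c) = 2*sqrt(2)*c^2


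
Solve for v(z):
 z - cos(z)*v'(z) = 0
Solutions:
 v(z) = C1 + Integral(z/cos(z), z)


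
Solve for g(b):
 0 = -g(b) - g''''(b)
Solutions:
 g(b) = (C1*sin(sqrt(2)*b/2) + C2*cos(sqrt(2)*b/2))*exp(-sqrt(2)*b/2) + (C3*sin(sqrt(2)*b/2) + C4*cos(sqrt(2)*b/2))*exp(sqrt(2)*b/2)


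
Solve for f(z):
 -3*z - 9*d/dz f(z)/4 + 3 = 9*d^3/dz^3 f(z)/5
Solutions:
 f(z) = C1 + C2*sin(sqrt(5)*z/2) + C3*cos(sqrt(5)*z/2) - 2*z^2/3 + 4*z/3


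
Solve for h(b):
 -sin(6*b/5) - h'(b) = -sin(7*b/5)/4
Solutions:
 h(b) = C1 + 5*cos(6*b/5)/6 - 5*cos(7*b/5)/28


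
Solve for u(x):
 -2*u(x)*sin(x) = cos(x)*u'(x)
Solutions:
 u(x) = C1*cos(x)^2


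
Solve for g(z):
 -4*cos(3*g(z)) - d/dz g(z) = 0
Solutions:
 g(z) = -asin((C1 + exp(24*z))/(C1 - exp(24*z)))/3 + pi/3
 g(z) = asin((C1 + exp(24*z))/(C1 - exp(24*z)))/3


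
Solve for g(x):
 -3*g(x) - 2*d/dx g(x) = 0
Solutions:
 g(x) = C1*exp(-3*x/2)


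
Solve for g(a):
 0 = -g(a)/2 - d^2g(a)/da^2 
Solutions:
 g(a) = C1*sin(sqrt(2)*a/2) + C2*cos(sqrt(2)*a/2)


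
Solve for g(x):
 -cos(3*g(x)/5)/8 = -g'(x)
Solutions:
 -x/8 - 5*log(sin(3*g(x)/5) - 1)/6 + 5*log(sin(3*g(x)/5) + 1)/6 = C1


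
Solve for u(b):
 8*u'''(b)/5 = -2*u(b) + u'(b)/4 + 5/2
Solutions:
 u(b) = C1*exp(30^(1/3)*b*(30^(1/3)/(sqrt(82914) + 288)^(1/3) + (sqrt(82914) + 288)^(1/3))/48)*sin(10^(1/3)*3^(1/6)*b*(-3^(2/3)*(sqrt(82914) + 288)^(1/3) + 3*10^(1/3)/(sqrt(82914) + 288)^(1/3))/48) + C2*exp(30^(1/3)*b*(30^(1/3)/(sqrt(82914) + 288)^(1/3) + (sqrt(82914) + 288)^(1/3))/48)*cos(10^(1/3)*3^(1/6)*b*(-3^(2/3)*(sqrt(82914) + 288)^(1/3) + 3*10^(1/3)/(sqrt(82914) + 288)^(1/3))/48) + C3*exp(-30^(1/3)*b*(30^(1/3)/(sqrt(82914) + 288)^(1/3) + (sqrt(82914) + 288)^(1/3))/24) + 5/4


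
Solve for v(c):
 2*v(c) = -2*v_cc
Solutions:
 v(c) = C1*sin(c) + C2*cos(c)


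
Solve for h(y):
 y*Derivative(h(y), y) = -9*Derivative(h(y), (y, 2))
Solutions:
 h(y) = C1 + C2*erf(sqrt(2)*y/6)


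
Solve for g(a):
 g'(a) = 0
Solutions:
 g(a) = C1


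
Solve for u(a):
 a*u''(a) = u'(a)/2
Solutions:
 u(a) = C1 + C2*a^(3/2)


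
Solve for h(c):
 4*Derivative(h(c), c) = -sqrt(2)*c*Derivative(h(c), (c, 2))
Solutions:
 h(c) = C1 + C2*c^(1 - 2*sqrt(2))


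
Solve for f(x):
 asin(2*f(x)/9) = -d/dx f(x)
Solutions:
 Integral(1/asin(2*_y/9), (_y, f(x))) = C1 - x


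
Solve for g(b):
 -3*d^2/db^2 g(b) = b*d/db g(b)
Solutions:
 g(b) = C1 + C2*erf(sqrt(6)*b/6)


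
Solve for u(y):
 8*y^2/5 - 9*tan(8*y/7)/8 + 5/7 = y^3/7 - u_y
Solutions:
 u(y) = C1 + y^4/28 - 8*y^3/15 - 5*y/7 - 63*log(cos(8*y/7))/64


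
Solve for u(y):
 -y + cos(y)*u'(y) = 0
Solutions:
 u(y) = C1 + Integral(y/cos(y), y)


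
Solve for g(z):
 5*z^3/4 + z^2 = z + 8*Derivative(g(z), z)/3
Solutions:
 g(z) = C1 + 15*z^4/128 + z^3/8 - 3*z^2/16


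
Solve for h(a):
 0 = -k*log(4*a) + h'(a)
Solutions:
 h(a) = C1 + a*k*log(a) - a*k + a*k*log(4)


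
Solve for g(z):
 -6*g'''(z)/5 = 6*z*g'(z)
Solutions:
 g(z) = C1 + Integral(C2*airyai(-5^(1/3)*z) + C3*airybi(-5^(1/3)*z), z)


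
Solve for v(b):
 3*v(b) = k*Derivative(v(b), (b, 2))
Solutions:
 v(b) = C1*exp(-sqrt(3)*b*sqrt(1/k)) + C2*exp(sqrt(3)*b*sqrt(1/k))


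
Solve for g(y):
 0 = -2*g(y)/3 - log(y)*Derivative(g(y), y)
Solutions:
 g(y) = C1*exp(-2*li(y)/3)


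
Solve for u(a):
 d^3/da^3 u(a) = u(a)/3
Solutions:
 u(a) = C3*exp(3^(2/3)*a/3) + (C1*sin(3^(1/6)*a/2) + C2*cos(3^(1/6)*a/2))*exp(-3^(2/3)*a/6)


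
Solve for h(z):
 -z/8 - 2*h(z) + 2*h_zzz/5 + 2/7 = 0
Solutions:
 h(z) = C3*exp(5^(1/3)*z) - z/16 + (C1*sin(sqrt(3)*5^(1/3)*z/2) + C2*cos(sqrt(3)*5^(1/3)*z/2))*exp(-5^(1/3)*z/2) + 1/7


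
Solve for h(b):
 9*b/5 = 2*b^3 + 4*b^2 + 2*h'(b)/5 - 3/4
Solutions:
 h(b) = C1 - 5*b^4/4 - 10*b^3/3 + 9*b^2/4 + 15*b/8


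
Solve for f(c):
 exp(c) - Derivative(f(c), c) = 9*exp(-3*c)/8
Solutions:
 f(c) = C1 + exp(c) + 3*exp(-3*c)/8


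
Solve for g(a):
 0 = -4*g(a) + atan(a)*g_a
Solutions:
 g(a) = C1*exp(4*Integral(1/atan(a), a))


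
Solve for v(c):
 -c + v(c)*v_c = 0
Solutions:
 v(c) = -sqrt(C1 + c^2)
 v(c) = sqrt(C1 + c^2)


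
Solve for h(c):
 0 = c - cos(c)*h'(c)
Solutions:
 h(c) = C1 + Integral(c/cos(c), c)


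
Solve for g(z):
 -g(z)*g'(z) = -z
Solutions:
 g(z) = -sqrt(C1 + z^2)
 g(z) = sqrt(C1 + z^2)


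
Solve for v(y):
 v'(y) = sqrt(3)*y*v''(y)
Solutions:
 v(y) = C1 + C2*y^(sqrt(3)/3 + 1)


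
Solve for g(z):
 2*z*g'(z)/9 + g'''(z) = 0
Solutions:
 g(z) = C1 + Integral(C2*airyai(-6^(1/3)*z/3) + C3*airybi(-6^(1/3)*z/3), z)


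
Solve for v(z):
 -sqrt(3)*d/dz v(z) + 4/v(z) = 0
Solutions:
 v(z) = -sqrt(C1 + 24*sqrt(3)*z)/3
 v(z) = sqrt(C1 + 24*sqrt(3)*z)/3


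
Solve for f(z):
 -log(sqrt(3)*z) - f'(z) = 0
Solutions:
 f(z) = C1 - z*log(z) - z*log(3)/2 + z


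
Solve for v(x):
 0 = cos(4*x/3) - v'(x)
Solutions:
 v(x) = C1 + 3*sin(4*x/3)/4


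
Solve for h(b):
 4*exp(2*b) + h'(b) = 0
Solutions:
 h(b) = C1 - 2*exp(2*b)


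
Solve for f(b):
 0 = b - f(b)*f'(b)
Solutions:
 f(b) = -sqrt(C1 + b^2)
 f(b) = sqrt(C1 + b^2)


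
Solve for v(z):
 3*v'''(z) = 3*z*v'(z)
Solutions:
 v(z) = C1 + Integral(C2*airyai(z) + C3*airybi(z), z)


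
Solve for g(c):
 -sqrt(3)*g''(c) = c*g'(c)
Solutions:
 g(c) = C1 + C2*erf(sqrt(2)*3^(3/4)*c/6)


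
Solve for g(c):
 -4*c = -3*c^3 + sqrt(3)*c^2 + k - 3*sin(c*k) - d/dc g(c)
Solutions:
 g(c) = C1 - 3*c^4/4 + sqrt(3)*c^3/3 + 2*c^2 + c*k + 3*cos(c*k)/k


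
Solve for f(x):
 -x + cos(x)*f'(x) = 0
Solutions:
 f(x) = C1 + Integral(x/cos(x), x)


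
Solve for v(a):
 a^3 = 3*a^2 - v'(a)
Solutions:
 v(a) = C1 - a^4/4 + a^3


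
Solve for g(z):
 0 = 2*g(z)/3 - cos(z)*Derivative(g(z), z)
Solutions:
 g(z) = C1*(sin(z) + 1)^(1/3)/(sin(z) - 1)^(1/3)
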